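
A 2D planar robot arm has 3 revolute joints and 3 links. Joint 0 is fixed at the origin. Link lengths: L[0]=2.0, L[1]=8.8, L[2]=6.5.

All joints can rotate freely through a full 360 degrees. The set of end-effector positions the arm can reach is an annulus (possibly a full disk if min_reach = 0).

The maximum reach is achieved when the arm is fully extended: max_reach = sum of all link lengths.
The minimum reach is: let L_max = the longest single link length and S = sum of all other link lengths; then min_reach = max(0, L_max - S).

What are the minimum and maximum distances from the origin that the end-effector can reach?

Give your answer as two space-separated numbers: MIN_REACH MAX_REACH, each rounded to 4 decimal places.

Link lengths: [2.0, 8.8, 6.5]
max_reach = 2 + 8.8 + 6.5 = 17.3
L_max = max([2.0, 8.8, 6.5]) = 8.8
S (sum of others) = 17.3 - 8.8 = 8.5
min_reach = max(0, 8.8 - 8.5) = max(0, 0.3) = 0.3

Answer: 0.3000 17.3000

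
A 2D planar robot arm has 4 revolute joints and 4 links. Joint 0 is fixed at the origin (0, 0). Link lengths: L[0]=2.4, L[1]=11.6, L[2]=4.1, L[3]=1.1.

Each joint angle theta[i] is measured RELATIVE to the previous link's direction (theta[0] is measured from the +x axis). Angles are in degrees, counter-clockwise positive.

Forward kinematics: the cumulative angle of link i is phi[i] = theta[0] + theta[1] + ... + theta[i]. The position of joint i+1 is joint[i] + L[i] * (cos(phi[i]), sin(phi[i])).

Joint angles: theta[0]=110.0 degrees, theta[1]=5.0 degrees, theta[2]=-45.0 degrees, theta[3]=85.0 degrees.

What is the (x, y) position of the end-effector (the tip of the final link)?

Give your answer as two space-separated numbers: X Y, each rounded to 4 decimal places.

joint[0] = (0.0000, 0.0000)  (base)
link 0: phi[0] = 110 = 110 deg
  cos(110 deg) = -0.3420, sin(110 deg) = 0.9397
  joint[1] = (0.0000, 0.0000) + 2.4 * (-0.3420, 0.9397) = (0.0000 + -0.8208, 0.0000 + 2.2553) = (-0.8208, 2.2553)
link 1: phi[1] = 110 + 5 = 115 deg
  cos(115 deg) = -0.4226, sin(115 deg) = 0.9063
  joint[2] = (-0.8208, 2.2553) + 11.6 * (-0.4226, 0.9063) = (-0.8208 + -4.9024, 2.2553 + 10.5132) = (-5.7232, 12.7684)
link 2: phi[2] = 110 + 5 + -45 = 70 deg
  cos(70 deg) = 0.3420, sin(70 deg) = 0.9397
  joint[3] = (-5.7232, 12.7684) + 4.1 * (0.3420, 0.9397) = (-5.7232 + 1.4023, 12.7684 + 3.8527) = (-4.3209, 16.6212)
link 3: phi[3] = 110 + 5 + -45 + 85 = 155 deg
  cos(155 deg) = -0.9063, sin(155 deg) = 0.4226
  joint[4] = (-4.3209, 16.6212) + 1.1 * (-0.9063, 0.4226) = (-4.3209 + -0.9969, 16.6212 + 0.4649) = (-5.3179, 17.0861)
End effector: (-5.3179, 17.0861)

Answer: -5.3179 17.0861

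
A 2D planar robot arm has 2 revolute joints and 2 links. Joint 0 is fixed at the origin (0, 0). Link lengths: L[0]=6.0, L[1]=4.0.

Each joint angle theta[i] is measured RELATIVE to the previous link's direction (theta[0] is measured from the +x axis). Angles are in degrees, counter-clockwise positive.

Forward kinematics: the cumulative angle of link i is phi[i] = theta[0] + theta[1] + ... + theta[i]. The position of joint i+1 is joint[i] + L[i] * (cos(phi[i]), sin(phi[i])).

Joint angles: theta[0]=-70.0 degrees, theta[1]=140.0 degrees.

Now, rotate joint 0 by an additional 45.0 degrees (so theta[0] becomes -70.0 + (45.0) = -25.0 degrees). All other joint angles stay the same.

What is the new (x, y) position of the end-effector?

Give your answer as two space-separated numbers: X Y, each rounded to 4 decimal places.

joint[0] = (0.0000, 0.0000)  (base)
link 0: phi[0] = -25 = -25 deg
  cos(-25 deg) = 0.9063, sin(-25 deg) = -0.4226
  joint[1] = (0.0000, 0.0000) + 6 * (0.9063, -0.4226) = (0.0000 + 5.4378, 0.0000 + -2.5357) = (5.4378, -2.5357)
link 1: phi[1] = -25 + 140 = 115 deg
  cos(115 deg) = -0.4226, sin(115 deg) = 0.9063
  joint[2] = (5.4378, -2.5357) + 4 * (-0.4226, 0.9063) = (5.4378 + -1.6905, -2.5357 + 3.6252) = (3.7474, 1.0895)
End effector: (3.7474, 1.0895)

Answer: 3.7474 1.0895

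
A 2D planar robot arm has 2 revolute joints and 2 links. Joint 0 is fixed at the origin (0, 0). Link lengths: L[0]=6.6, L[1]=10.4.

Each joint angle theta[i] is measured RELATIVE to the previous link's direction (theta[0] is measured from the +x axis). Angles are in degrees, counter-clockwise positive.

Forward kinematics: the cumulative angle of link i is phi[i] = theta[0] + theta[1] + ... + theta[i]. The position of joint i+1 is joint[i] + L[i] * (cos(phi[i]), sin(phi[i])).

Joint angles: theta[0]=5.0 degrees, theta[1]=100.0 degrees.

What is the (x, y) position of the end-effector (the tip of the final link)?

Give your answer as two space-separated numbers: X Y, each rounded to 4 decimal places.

joint[0] = (0.0000, 0.0000)  (base)
link 0: phi[0] = 5 = 5 deg
  cos(5 deg) = 0.9962, sin(5 deg) = 0.0872
  joint[1] = (0.0000, 0.0000) + 6.6 * (0.9962, 0.0872) = (0.0000 + 6.5749, 0.0000 + 0.5752) = (6.5749, 0.5752)
link 1: phi[1] = 5 + 100 = 105 deg
  cos(105 deg) = -0.2588, sin(105 deg) = 0.9659
  joint[2] = (6.5749, 0.5752) + 10.4 * (-0.2588, 0.9659) = (6.5749 + -2.6917, 0.5752 + 10.0456) = (3.8832, 10.6209)
End effector: (3.8832, 10.6209)

Answer: 3.8832 10.6209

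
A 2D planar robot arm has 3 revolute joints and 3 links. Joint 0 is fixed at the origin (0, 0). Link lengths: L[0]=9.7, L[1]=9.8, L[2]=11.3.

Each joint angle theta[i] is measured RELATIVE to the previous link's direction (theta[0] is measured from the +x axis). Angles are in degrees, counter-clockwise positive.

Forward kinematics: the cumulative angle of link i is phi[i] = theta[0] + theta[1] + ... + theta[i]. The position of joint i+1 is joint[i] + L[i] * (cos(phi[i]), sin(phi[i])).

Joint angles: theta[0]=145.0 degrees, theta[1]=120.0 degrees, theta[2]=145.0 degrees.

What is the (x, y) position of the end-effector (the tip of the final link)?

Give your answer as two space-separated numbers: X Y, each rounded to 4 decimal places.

joint[0] = (0.0000, 0.0000)  (base)
link 0: phi[0] = 145 = 145 deg
  cos(145 deg) = -0.8192, sin(145 deg) = 0.5736
  joint[1] = (0.0000, 0.0000) + 9.7 * (-0.8192, 0.5736) = (0.0000 + -7.9458, 0.0000 + 5.5637) = (-7.9458, 5.5637)
link 1: phi[1] = 145 + 120 = 265 deg
  cos(265 deg) = -0.0872, sin(265 deg) = -0.9962
  joint[2] = (-7.9458, 5.5637) + 9.8 * (-0.0872, -0.9962) = (-7.9458 + -0.8541, 5.5637 + -9.7627) = (-8.7999, -4.1990)
link 2: phi[2] = 145 + 120 + 145 = 410 deg
  cos(410 deg) = 0.6428, sin(410 deg) = 0.7660
  joint[3] = (-8.7999, -4.1990) + 11.3 * (0.6428, 0.7660) = (-8.7999 + 7.2635, -4.1990 + 8.6563) = (-1.5364, 4.4573)
End effector: (-1.5364, 4.4573)

Answer: -1.5364 4.4573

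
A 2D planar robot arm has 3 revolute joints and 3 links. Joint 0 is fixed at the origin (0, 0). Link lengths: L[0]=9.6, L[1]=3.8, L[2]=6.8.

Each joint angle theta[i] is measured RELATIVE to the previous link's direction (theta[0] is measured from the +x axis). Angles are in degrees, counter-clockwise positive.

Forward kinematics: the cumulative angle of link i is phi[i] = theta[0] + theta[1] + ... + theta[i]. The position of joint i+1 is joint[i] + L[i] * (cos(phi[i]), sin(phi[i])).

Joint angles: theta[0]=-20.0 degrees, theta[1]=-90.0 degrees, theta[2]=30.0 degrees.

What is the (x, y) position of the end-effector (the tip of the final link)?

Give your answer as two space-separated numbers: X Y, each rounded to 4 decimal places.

joint[0] = (0.0000, 0.0000)  (base)
link 0: phi[0] = -20 = -20 deg
  cos(-20 deg) = 0.9397, sin(-20 deg) = -0.3420
  joint[1] = (0.0000, 0.0000) + 9.6 * (0.9397, -0.3420) = (0.0000 + 9.0210, 0.0000 + -3.2834) = (9.0210, -3.2834)
link 1: phi[1] = -20 + -90 = -110 deg
  cos(-110 deg) = -0.3420, sin(-110 deg) = -0.9397
  joint[2] = (9.0210, -3.2834) + 3.8 * (-0.3420, -0.9397) = (9.0210 + -1.2997, -3.2834 + -3.5708) = (7.7214, -6.8542)
link 2: phi[2] = -20 + -90 + 30 = -80 deg
  cos(-80 deg) = 0.1736, sin(-80 deg) = -0.9848
  joint[3] = (7.7214, -6.8542) + 6.8 * (0.1736, -0.9848) = (7.7214 + 1.1808, -6.8542 + -6.6967) = (8.9022, -13.5509)
End effector: (8.9022, -13.5509)

Answer: 8.9022 -13.5509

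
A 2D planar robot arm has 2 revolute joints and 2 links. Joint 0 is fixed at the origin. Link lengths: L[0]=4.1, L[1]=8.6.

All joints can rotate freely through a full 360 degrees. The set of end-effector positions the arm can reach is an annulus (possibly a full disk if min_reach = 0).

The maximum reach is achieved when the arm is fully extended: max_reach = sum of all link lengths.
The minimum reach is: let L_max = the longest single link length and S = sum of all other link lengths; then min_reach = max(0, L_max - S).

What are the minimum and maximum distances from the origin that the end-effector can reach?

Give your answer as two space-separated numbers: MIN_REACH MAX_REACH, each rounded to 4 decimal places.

Answer: 4.5000 12.7000

Derivation:
Link lengths: [4.1, 8.6]
max_reach = 4.1 + 8.6 = 12.7
L_max = max([4.1, 8.6]) = 8.6
S (sum of others) = 12.7 - 8.6 = 4.1
min_reach = max(0, 8.6 - 4.1) = max(0, 4.5) = 4.5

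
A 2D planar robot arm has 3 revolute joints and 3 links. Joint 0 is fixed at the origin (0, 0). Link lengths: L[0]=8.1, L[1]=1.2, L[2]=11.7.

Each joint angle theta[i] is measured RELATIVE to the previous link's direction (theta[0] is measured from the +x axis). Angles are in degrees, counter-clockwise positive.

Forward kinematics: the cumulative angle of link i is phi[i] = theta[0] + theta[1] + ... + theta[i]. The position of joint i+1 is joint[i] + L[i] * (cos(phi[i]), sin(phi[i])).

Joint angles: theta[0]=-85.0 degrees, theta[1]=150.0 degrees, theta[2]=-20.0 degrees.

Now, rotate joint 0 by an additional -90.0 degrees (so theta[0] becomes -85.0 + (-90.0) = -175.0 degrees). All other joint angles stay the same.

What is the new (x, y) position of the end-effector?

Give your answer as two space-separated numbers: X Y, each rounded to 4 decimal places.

joint[0] = (0.0000, 0.0000)  (base)
link 0: phi[0] = -175 = -175 deg
  cos(-175 deg) = -0.9962, sin(-175 deg) = -0.0872
  joint[1] = (0.0000, 0.0000) + 8.1 * (-0.9962, -0.0872) = (0.0000 + -8.0692, 0.0000 + -0.7060) = (-8.0692, -0.7060)
link 1: phi[1] = -175 + 150 = -25 deg
  cos(-25 deg) = 0.9063, sin(-25 deg) = -0.4226
  joint[2] = (-8.0692, -0.7060) + 1.2 * (0.9063, -0.4226) = (-8.0692 + 1.0876, -0.7060 + -0.5071) = (-6.9816, -1.2131)
link 2: phi[2] = -175 + 150 + -20 = -45 deg
  cos(-45 deg) = 0.7071, sin(-45 deg) = -0.7071
  joint[3] = (-6.9816, -1.2131) + 11.7 * (0.7071, -0.7071) = (-6.9816 + 8.2731, -1.2131 + -8.2731) = (1.2915, -9.4863)
End effector: (1.2915, -9.4863)

Answer: 1.2915 -9.4863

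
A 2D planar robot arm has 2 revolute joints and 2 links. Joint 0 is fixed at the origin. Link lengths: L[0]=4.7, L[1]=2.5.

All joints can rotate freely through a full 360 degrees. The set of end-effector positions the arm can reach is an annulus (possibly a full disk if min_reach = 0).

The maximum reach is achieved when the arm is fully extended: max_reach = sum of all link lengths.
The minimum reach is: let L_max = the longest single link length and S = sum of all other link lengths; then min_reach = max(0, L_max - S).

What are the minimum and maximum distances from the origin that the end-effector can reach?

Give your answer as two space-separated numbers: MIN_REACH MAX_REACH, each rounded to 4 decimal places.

Link lengths: [4.7, 2.5]
max_reach = 4.7 + 2.5 = 7.2
L_max = max([4.7, 2.5]) = 4.7
S (sum of others) = 7.2 - 4.7 = 2.5
min_reach = max(0, 4.7 - 2.5) = max(0, 2.2) = 2.2

Answer: 2.2000 7.2000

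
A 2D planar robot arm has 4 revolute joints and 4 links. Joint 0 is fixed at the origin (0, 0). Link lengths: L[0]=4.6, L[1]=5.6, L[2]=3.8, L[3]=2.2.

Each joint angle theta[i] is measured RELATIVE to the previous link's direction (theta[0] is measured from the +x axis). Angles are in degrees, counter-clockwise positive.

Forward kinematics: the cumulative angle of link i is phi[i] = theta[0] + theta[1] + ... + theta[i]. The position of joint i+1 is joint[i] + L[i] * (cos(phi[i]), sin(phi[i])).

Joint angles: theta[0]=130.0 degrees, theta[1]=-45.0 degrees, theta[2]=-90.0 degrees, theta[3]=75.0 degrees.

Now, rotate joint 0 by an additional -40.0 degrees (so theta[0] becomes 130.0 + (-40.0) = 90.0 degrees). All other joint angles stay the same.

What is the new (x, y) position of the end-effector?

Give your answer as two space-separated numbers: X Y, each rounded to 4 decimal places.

joint[0] = (0.0000, 0.0000)  (base)
link 0: phi[0] = 90 = 90 deg
  cos(90 deg) = 0.0000, sin(90 deg) = 1.0000
  joint[1] = (0.0000, 0.0000) + 4.6 * (0.0000, 1.0000) = (0.0000 + 0.0000, 0.0000 + 4.6000) = (0.0000, 4.6000)
link 1: phi[1] = 90 + -45 = 45 deg
  cos(45 deg) = 0.7071, sin(45 deg) = 0.7071
  joint[2] = (0.0000, 4.6000) + 5.6 * (0.7071, 0.7071) = (0.0000 + 3.9598, 4.6000 + 3.9598) = (3.9598, 8.5598)
link 2: phi[2] = 90 + -45 + -90 = -45 deg
  cos(-45 deg) = 0.7071, sin(-45 deg) = -0.7071
  joint[3] = (3.9598, 8.5598) + 3.8 * (0.7071, -0.7071) = (3.9598 + 2.6870, 8.5598 + -2.6870) = (6.6468, 5.8728)
link 3: phi[3] = 90 + -45 + -90 + 75 = 30 deg
  cos(30 deg) = 0.8660, sin(30 deg) = 0.5000
  joint[4] = (6.6468, 5.8728) + 2.2 * (0.8660, 0.5000) = (6.6468 + 1.9053, 5.8728 + 1.1000) = (8.5521, 6.9728)
End effector: (8.5521, 6.9728)

Answer: 8.5521 6.9728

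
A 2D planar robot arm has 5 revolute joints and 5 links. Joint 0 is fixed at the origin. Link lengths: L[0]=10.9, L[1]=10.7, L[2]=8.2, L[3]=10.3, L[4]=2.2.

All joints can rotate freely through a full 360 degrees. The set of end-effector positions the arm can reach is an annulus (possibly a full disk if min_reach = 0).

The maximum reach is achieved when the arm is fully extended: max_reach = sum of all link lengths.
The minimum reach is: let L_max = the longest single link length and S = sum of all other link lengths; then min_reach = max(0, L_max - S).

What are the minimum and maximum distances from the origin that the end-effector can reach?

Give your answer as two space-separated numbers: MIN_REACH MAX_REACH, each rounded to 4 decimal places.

Answer: 0.0000 42.3000

Derivation:
Link lengths: [10.9, 10.7, 8.2, 10.3, 2.2]
max_reach = 10.9 + 10.7 + 8.2 + 10.3 + 2.2 = 42.3
L_max = max([10.9, 10.7, 8.2, 10.3, 2.2]) = 10.9
S (sum of others) = 42.3 - 10.9 = 31.4
min_reach = max(0, 10.9 - 31.4) = max(0, -20.5) = 0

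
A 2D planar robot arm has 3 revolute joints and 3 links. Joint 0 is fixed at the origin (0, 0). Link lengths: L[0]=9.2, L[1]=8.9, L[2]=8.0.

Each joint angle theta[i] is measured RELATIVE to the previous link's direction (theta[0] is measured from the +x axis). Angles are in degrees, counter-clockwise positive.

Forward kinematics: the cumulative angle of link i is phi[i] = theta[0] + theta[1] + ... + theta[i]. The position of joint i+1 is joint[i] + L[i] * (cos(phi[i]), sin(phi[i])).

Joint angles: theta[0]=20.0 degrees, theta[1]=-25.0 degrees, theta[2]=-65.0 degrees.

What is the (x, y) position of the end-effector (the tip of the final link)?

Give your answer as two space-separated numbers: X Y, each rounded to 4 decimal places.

Answer: 20.2475 -5.1466

Derivation:
joint[0] = (0.0000, 0.0000)  (base)
link 0: phi[0] = 20 = 20 deg
  cos(20 deg) = 0.9397, sin(20 deg) = 0.3420
  joint[1] = (0.0000, 0.0000) + 9.2 * (0.9397, 0.3420) = (0.0000 + 8.6452, 0.0000 + 3.1466) = (8.6452, 3.1466)
link 1: phi[1] = 20 + -25 = -5 deg
  cos(-5 deg) = 0.9962, sin(-5 deg) = -0.0872
  joint[2] = (8.6452, 3.1466) + 8.9 * (0.9962, -0.0872) = (8.6452 + 8.8661, 3.1466 + -0.7757) = (17.5113, 2.3709)
link 2: phi[2] = 20 + -25 + -65 = -70 deg
  cos(-70 deg) = 0.3420, sin(-70 deg) = -0.9397
  joint[3] = (17.5113, 2.3709) + 8 * (0.3420, -0.9397) = (17.5113 + 2.7362, 2.3709 + -7.5175) = (20.2475, -5.1466)
End effector: (20.2475, -5.1466)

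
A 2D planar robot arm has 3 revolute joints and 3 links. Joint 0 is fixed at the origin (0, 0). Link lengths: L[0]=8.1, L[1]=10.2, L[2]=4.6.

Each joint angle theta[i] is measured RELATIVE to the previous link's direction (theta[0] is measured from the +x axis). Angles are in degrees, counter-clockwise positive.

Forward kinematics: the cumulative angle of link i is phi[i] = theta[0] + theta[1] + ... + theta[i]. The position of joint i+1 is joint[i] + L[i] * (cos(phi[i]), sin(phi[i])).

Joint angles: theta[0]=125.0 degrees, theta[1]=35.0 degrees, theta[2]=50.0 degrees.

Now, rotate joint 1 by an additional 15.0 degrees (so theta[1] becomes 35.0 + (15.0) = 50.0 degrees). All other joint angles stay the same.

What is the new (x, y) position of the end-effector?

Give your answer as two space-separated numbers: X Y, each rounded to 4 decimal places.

Answer: -18.0598 4.2714

Derivation:
joint[0] = (0.0000, 0.0000)  (base)
link 0: phi[0] = 125 = 125 deg
  cos(125 deg) = -0.5736, sin(125 deg) = 0.8192
  joint[1] = (0.0000, 0.0000) + 8.1 * (-0.5736, 0.8192) = (0.0000 + -4.6460, 0.0000 + 6.6351) = (-4.6460, 6.6351)
link 1: phi[1] = 125 + 50 = 175 deg
  cos(175 deg) = -0.9962, sin(175 deg) = 0.0872
  joint[2] = (-4.6460, 6.6351) + 10.2 * (-0.9962, 0.0872) = (-4.6460 + -10.1612, 6.6351 + 0.8890) = (-14.8072, 7.5241)
link 2: phi[2] = 125 + 50 + 50 = 225 deg
  cos(225 deg) = -0.7071, sin(225 deg) = -0.7071
  joint[3] = (-14.8072, 7.5241) + 4.6 * (-0.7071, -0.7071) = (-14.8072 + -3.2527, 7.5241 + -3.2527) = (-18.0598, 4.2714)
End effector: (-18.0598, 4.2714)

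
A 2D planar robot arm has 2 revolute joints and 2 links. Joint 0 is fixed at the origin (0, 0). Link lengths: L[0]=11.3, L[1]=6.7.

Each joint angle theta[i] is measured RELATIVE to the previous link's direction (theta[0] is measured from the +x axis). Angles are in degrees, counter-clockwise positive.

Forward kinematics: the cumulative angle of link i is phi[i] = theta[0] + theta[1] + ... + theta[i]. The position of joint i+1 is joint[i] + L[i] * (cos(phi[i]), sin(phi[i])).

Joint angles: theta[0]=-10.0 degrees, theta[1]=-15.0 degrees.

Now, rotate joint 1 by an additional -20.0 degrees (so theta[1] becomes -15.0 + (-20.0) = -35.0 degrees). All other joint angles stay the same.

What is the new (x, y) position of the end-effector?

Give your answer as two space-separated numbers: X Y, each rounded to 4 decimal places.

Answer: 15.8659 -6.6998

Derivation:
joint[0] = (0.0000, 0.0000)  (base)
link 0: phi[0] = -10 = -10 deg
  cos(-10 deg) = 0.9848, sin(-10 deg) = -0.1736
  joint[1] = (0.0000, 0.0000) + 11.3 * (0.9848, -0.1736) = (0.0000 + 11.1283, 0.0000 + -1.9622) = (11.1283, -1.9622)
link 1: phi[1] = -10 + -35 = -45 deg
  cos(-45 deg) = 0.7071, sin(-45 deg) = -0.7071
  joint[2] = (11.1283, -1.9622) + 6.7 * (0.7071, -0.7071) = (11.1283 + 4.7376, -1.9622 + -4.7376) = (15.8659, -6.6998)
End effector: (15.8659, -6.6998)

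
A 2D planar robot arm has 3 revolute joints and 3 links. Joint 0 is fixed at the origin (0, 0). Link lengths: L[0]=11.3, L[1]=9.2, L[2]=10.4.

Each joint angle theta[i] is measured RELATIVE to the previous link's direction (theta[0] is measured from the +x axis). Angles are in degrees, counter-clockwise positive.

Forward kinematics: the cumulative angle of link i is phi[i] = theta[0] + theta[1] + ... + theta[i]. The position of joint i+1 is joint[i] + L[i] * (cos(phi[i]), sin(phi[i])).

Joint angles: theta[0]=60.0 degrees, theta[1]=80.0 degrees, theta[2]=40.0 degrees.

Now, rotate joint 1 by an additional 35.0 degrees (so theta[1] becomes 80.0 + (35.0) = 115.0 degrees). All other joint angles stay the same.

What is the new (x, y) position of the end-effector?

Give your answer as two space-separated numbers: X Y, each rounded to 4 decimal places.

joint[0] = (0.0000, 0.0000)  (base)
link 0: phi[0] = 60 = 60 deg
  cos(60 deg) = 0.5000, sin(60 deg) = 0.8660
  joint[1] = (0.0000, 0.0000) + 11.3 * (0.5000, 0.8660) = (0.0000 + 5.6500, 0.0000 + 9.7861) = (5.6500, 9.7861)
link 1: phi[1] = 60 + 115 = 175 deg
  cos(175 deg) = -0.9962, sin(175 deg) = 0.0872
  joint[2] = (5.6500, 9.7861) + 9.2 * (-0.9962, 0.0872) = (5.6500 + -9.1650, 9.7861 + 0.8018) = (-3.5150, 10.5879)
link 2: phi[2] = 60 + 115 + 40 = 215 deg
  cos(215 deg) = -0.8192, sin(215 deg) = -0.5736
  joint[3] = (-3.5150, 10.5879) + 10.4 * (-0.8192, -0.5736) = (-3.5150 + -8.5192, 10.5879 + -5.9652) = (-12.0342, 4.6227)
End effector: (-12.0342, 4.6227)

Answer: -12.0342 4.6227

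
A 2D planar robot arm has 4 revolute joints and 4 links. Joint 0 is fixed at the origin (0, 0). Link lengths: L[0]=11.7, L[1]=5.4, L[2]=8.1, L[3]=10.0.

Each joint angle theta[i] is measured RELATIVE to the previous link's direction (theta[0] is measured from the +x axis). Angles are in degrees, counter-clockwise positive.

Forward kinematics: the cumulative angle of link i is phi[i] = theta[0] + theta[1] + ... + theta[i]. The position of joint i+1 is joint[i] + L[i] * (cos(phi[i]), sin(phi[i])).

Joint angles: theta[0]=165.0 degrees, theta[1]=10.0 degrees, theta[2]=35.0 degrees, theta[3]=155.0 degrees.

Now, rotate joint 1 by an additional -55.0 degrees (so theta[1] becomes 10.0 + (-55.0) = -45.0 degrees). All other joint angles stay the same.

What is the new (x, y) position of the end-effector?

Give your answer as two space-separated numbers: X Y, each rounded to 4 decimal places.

Answer: -14.9145 3.4675

Derivation:
joint[0] = (0.0000, 0.0000)  (base)
link 0: phi[0] = 165 = 165 deg
  cos(165 deg) = -0.9659, sin(165 deg) = 0.2588
  joint[1] = (0.0000, 0.0000) + 11.7 * (-0.9659, 0.2588) = (0.0000 + -11.3013, 0.0000 + 3.0282) = (-11.3013, 3.0282)
link 1: phi[1] = 165 + -45 = 120 deg
  cos(120 deg) = -0.5000, sin(120 deg) = 0.8660
  joint[2] = (-11.3013, 3.0282) + 5.4 * (-0.5000, 0.8660) = (-11.3013 + -2.7000, 3.0282 + 4.6765) = (-14.0013, 7.7047)
link 2: phi[2] = 165 + -45 + 35 = 155 deg
  cos(155 deg) = -0.9063, sin(155 deg) = 0.4226
  joint[3] = (-14.0013, 7.7047) + 8.1 * (-0.9063, 0.4226) = (-14.0013 + -7.3411, 7.7047 + 3.4232) = (-21.3424, 11.1279)
link 3: phi[3] = 165 + -45 + 35 + 155 = 310 deg
  cos(310 deg) = 0.6428, sin(310 deg) = -0.7660
  joint[4] = (-21.3424, 11.1279) + 10 * (0.6428, -0.7660) = (-21.3424 + 6.4279, 11.1279 + -7.6604) = (-14.9145, 3.4675)
End effector: (-14.9145, 3.4675)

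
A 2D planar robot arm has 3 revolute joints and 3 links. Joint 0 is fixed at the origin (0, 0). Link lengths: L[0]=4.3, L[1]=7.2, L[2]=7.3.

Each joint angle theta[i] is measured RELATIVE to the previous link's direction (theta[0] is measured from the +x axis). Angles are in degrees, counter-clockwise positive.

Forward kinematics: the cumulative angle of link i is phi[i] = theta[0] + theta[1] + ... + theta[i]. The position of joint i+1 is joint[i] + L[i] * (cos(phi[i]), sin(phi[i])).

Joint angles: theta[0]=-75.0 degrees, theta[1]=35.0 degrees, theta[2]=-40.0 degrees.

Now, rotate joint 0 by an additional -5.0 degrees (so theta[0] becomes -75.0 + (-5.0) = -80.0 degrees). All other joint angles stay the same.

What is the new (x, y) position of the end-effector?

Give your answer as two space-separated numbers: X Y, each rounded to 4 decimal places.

joint[0] = (0.0000, 0.0000)  (base)
link 0: phi[0] = -80 = -80 deg
  cos(-80 deg) = 0.1736, sin(-80 deg) = -0.9848
  joint[1] = (0.0000, 0.0000) + 4.3 * (0.1736, -0.9848) = (0.0000 + 0.7467, 0.0000 + -4.2347) = (0.7467, -4.2347)
link 1: phi[1] = -80 + 35 = -45 deg
  cos(-45 deg) = 0.7071, sin(-45 deg) = -0.7071
  joint[2] = (0.7467, -4.2347) + 7.2 * (0.7071, -0.7071) = (0.7467 + 5.0912, -4.2347 + -5.0912) = (5.8379, -9.3258)
link 2: phi[2] = -80 + 35 + -40 = -85 deg
  cos(-85 deg) = 0.0872, sin(-85 deg) = -0.9962
  joint[3] = (5.8379, -9.3258) + 7.3 * (0.0872, -0.9962) = (5.8379 + 0.6362, -9.3258 + -7.2722) = (6.4741, -16.5981)
End effector: (6.4741, -16.5981)

Answer: 6.4741 -16.5981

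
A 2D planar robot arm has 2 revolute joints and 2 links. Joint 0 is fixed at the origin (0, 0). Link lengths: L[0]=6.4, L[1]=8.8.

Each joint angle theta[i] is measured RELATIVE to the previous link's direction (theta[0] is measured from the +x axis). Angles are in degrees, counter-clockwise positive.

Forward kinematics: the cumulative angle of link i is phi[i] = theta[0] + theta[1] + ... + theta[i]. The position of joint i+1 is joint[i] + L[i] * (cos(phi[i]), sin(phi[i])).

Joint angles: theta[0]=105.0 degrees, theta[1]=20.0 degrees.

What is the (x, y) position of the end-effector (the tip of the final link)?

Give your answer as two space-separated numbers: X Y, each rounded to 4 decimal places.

Answer: -6.7039 13.3905

Derivation:
joint[0] = (0.0000, 0.0000)  (base)
link 0: phi[0] = 105 = 105 deg
  cos(105 deg) = -0.2588, sin(105 deg) = 0.9659
  joint[1] = (0.0000, 0.0000) + 6.4 * (-0.2588, 0.9659) = (0.0000 + -1.6564, 0.0000 + 6.1819) = (-1.6564, 6.1819)
link 1: phi[1] = 105 + 20 = 125 deg
  cos(125 deg) = -0.5736, sin(125 deg) = 0.8192
  joint[2] = (-1.6564, 6.1819) + 8.8 * (-0.5736, 0.8192) = (-1.6564 + -5.0475, 6.1819 + 7.2085) = (-6.7039, 13.3905)
End effector: (-6.7039, 13.3905)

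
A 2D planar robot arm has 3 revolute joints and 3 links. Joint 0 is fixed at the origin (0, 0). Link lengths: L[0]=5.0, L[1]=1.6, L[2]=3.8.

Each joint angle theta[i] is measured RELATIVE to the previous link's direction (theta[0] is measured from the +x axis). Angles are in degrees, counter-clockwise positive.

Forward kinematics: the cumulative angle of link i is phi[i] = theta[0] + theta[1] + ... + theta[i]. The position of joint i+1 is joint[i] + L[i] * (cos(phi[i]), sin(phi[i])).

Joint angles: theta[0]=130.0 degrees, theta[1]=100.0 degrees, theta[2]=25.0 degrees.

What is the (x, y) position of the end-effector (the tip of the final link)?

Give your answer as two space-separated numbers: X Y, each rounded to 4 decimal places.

joint[0] = (0.0000, 0.0000)  (base)
link 0: phi[0] = 130 = 130 deg
  cos(130 deg) = -0.6428, sin(130 deg) = 0.7660
  joint[1] = (0.0000, 0.0000) + 5 * (-0.6428, 0.7660) = (0.0000 + -3.2139, 0.0000 + 3.8302) = (-3.2139, 3.8302)
link 1: phi[1] = 130 + 100 = 230 deg
  cos(230 deg) = -0.6428, sin(230 deg) = -0.7660
  joint[2] = (-3.2139, 3.8302) + 1.6 * (-0.6428, -0.7660) = (-3.2139 + -1.0285, 3.8302 + -1.2257) = (-4.2424, 2.6046)
link 2: phi[2] = 130 + 100 + 25 = 255 deg
  cos(255 deg) = -0.2588, sin(255 deg) = -0.9659
  joint[3] = (-4.2424, 2.6046) + 3.8 * (-0.2588, -0.9659) = (-4.2424 + -0.9835, 2.6046 + -3.6705) = (-5.2259, -1.0660)
End effector: (-5.2259, -1.0660)

Answer: -5.2259 -1.0660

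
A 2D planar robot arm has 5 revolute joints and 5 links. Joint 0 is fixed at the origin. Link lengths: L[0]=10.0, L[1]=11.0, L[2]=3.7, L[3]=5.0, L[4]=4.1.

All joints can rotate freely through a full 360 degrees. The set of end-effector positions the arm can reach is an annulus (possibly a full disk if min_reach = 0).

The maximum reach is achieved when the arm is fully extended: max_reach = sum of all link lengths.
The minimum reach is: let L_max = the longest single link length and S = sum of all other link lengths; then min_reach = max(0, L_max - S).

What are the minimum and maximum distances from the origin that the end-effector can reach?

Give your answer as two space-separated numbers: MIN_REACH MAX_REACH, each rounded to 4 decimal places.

Link lengths: [10.0, 11.0, 3.7, 5.0, 4.1]
max_reach = 10 + 11 + 3.7 + 5 + 4.1 = 33.8
L_max = max([10.0, 11.0, 3.7, 5.0, 4.1]) = 11
S (sum of others) = 33.8 - 11 = 22.8
min_reach = max(0, 11 - 22.8) = max(0, -11.8) = 0

Answer: 0.0000 33.8000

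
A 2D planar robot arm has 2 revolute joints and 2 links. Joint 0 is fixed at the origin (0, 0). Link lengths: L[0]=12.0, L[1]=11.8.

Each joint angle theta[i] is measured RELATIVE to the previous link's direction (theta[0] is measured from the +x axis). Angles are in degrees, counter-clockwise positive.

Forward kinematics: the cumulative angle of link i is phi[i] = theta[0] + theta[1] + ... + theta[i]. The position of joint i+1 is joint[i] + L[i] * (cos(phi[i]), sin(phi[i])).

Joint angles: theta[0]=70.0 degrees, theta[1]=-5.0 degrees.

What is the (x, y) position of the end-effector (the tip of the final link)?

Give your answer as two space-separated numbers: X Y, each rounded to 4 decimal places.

joint[0] = (0.0000, 0.0000)  (base)
link 0: phi[0] = 70 = 70 deg
  cos(70 deg) = 0.3420, sin(70 deg) = 0.9397
  joint[1] = (0.0000, 0.0000) + 12 * (0.3420, 0.9397) = (0.0000 + 4.1042, 0.0000 + 11.2763) = (4.1042, 11.2763)
link 1: phi[1] = 70 + -5 = 65 deg
  cos(65 deg) = 0.4226, sin(65 deg) = 0.9063
  joint[2] = (4.1042, 11.2763) + 11.8 * (0.4226, 0.9063) = (4.1042 + 4.9869, 11.2763 + 10.6944) = (9.0911, 21.9707)
End effector: (9.0911, 21.9707)

Answer: 9.0911 21.9707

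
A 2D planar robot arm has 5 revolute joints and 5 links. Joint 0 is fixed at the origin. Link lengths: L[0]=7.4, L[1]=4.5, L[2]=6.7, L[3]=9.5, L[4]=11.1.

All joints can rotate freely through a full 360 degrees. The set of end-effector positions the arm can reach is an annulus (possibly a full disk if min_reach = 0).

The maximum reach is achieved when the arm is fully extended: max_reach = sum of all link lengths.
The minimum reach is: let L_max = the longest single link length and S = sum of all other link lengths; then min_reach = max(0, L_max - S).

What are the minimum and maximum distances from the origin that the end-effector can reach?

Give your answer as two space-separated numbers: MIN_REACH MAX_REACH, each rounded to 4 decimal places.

Link lengths: [7.4, 4.5, 6.7, 9.5, 11.1]
max_reach = 7.4 + 4.5 + 6.7 + 9.5 + 11.1 = 39.2
L_max = max([7.4, 4.5, 6.7, 9.5, 11.1]) = 11.1
S (sum of others) = 39.2 - 11.1 = 28.1
min_reach = max(0, 11.1 - 28.1) = max(0, -17) = 0

Answer: 0.0000 39.2000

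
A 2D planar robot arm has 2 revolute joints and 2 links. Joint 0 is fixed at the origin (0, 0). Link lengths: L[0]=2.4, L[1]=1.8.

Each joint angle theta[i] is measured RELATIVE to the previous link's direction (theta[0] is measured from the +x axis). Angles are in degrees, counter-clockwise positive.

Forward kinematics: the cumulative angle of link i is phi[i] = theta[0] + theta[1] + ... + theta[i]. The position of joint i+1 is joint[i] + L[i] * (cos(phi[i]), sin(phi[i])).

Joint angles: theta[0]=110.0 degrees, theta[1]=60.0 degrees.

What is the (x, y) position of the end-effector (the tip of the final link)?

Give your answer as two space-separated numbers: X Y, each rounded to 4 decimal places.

Answer: -2.5935 2.5678

Derivation:
joint[0] = (0.0000, 0.0000)  (base)
link 0: phi[0] = 110 = 110 deg
  cos(110 deg) = -0.3420, sin(110 deg) = 0.9397
  joint[1] = (0.0000, 0.0000) + 2.4 * (-0.3420, 0.9397) = (0.0000 + -0.8208, 0.0000 + 2.2553) = (-0.8208, 2.2553)
link 1: phi[1] = 110 + 60 = 170 deg
  cos(170 deg) = -0.9848, sin(170 deg) = 0.1736
  joint[2] = (-0.8208, 2.2553) + 1.8 * (-0.9848, 0.1736) = (-0.8208 + -1.7727, 2.2553 + 0.3126) = (-2.5935, 2.5678)
End effector: (-2.5935, 2.5678)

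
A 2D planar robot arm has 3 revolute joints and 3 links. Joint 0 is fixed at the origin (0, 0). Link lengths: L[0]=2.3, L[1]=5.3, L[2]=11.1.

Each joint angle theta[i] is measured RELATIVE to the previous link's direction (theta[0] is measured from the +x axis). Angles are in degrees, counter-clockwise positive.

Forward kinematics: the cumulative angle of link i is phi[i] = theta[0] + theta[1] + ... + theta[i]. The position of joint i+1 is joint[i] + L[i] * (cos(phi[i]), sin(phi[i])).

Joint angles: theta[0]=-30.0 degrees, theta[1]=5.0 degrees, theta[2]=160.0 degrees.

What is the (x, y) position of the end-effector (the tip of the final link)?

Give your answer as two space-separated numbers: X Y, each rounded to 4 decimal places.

Answer: -1.0536 4.4590

Derivation:
joint[0] = (0.0000, 0.0000)  (base)
link 0: phi[0] = -30 = -30 deg
  cos(-30 deg) = 0.8660, sin(-30 deg) = -0.5000
  joint[1] = (0.0000, 0.0000) + 2.3 * (0.8660, -0.5000) = (0.0000 + 1.9919, 0.0000 + -1.1500) = (1.9919, -1.1500)
link 1: phi[1] = -30 + 5 = -25 deg
  cos(-25 deg) = 0.9063, sin(-25 deg) = -0.4226
  joint[2] = (1.9919, -1.1500) + 5.3 * (0.9063, -0.4226) = (1.9919 + 4.8034, -1.1500 + -2.2399) = (6.7953, -3.3899)
link 2: phi[2] = -30 + 5 + 160 = 135 deg
  cos(135 deg) = -0.7071, sin(135 deg) = 0.7071
  joint[3] = (6.7953, -3.3899) + 11.1 * (-0.7071, 0.7071) = (6.7953 + -7.8489, -3.3899 + 7.8489) = (-1.0536, 4.4590)
End effector: (-1.0536, 4.4590)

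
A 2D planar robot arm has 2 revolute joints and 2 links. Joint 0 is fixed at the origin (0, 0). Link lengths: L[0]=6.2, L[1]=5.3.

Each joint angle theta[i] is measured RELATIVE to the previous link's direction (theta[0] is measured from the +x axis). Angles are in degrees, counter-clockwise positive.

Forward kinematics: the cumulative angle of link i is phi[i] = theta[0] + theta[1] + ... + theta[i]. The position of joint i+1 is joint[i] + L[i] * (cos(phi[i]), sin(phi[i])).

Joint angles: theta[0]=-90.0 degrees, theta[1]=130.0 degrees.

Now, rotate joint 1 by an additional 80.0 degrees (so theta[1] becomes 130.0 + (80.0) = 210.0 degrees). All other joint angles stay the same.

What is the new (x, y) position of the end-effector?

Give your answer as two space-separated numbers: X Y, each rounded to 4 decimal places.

Answer: -2.6500 -1.6101

Derivation:
joint[0] = (0.0000, 0.0000)  (base)
link 0: phi[0] = -90 = -90 deg
  cos(-90 deg) = 0.0000, sin(-90 deg) = -1.0000
  joint[1] = (0.0000, 0.0000) + 6.2 * (0.0000, -1.0000) = (0.0000 + 0.0000, 0.0000 + -6.2000) = (0.0000, -6.2000)
link 1: phi[1] = -90 + 210 = 120 deg
  cos(120 deg) = -0.5000, sin(120 deg) = 0.8660
  joint[2] = (0.0000, -6.2000) + 5.3 * (-0.5000, 0.8660) = (0.0000 + -2.6500, -6.2000 + 4.5899) = (-2.6500, -1.6101)
End effector: (-2.6500, -1.6101)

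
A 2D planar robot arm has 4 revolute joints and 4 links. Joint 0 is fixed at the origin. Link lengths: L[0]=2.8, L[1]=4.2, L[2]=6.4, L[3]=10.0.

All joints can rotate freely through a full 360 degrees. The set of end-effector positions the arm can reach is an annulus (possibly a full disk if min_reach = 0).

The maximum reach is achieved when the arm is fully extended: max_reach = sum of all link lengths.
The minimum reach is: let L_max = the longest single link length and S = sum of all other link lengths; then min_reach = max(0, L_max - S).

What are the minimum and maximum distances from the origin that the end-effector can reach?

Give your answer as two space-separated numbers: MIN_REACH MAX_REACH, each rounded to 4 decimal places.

Answer: 0.0000 23.4000

Derivation:
Link lengths: [2.8, 4.2, 6.4, 10.0]
max_reach = 2.8 + 4.2 + 6.4 + 10 = 23.4
L_max = max([2.8, 4.2, 6.4, 10.0]) = 10
S (sum of others) = 23.4 - 10 = 13.4
min_reach = max(0, 10 - 13.4) = max(0, -3.4) = 0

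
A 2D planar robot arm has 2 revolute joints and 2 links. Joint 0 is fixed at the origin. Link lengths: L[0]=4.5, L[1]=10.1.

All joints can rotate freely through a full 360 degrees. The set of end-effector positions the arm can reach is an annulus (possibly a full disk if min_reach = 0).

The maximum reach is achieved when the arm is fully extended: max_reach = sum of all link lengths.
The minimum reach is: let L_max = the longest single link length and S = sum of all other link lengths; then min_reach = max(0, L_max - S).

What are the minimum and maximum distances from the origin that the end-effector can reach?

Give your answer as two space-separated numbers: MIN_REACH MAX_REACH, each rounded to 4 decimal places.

Answer: 5.6000 14.6000

Derivation:
Link lengths: [4.5, 10.1]
max_reach = 4.5 + 10.1 = 14.6
L_max = max([4.5, 10.1]) = 10.1
S (sum of others) = 14.6 - 10.1 = 4.5
min_reach = max(0, 10.1 - 4.5) = max(0, 5.6) = 5.6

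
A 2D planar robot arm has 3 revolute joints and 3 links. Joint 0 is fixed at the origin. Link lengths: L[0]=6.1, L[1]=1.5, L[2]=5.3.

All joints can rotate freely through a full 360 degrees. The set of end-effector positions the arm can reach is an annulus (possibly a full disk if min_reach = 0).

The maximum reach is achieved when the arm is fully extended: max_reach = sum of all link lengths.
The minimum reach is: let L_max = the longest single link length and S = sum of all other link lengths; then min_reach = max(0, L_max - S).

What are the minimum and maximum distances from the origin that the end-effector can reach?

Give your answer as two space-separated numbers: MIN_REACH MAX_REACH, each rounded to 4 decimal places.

Answer: 0.0000 12.9000

Derivation:
Link lengths: [6.1, 1.5, 5.3]
max_reach = 6.1 + 1.5 + 5.3 = 12.9
L_max = max([6.1, 1.5, 5.3]) = 6.1
S (sum of others) = 12.9 - 6.1 = 6.8
min_reach = max(0, 6.1 - 6.8) = max(0, -0.7) = 0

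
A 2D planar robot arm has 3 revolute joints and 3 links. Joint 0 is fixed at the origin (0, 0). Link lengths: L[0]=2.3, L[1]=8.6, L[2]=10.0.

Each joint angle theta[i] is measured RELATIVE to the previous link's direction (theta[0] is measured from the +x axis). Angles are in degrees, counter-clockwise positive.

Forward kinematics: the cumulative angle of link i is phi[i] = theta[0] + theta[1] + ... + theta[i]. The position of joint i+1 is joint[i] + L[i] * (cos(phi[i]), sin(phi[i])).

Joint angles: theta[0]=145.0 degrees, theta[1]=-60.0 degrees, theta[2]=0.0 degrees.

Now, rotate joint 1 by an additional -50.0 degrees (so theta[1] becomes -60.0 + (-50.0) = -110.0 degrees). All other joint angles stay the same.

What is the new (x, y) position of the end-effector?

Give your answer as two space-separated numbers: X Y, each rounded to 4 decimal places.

joint[0] = (0.0000, 0.0000)  (base)
link 0: phi[0] = 145 = 145 deg
  cos(145 deg) = -0.8192, sin(145 deg) = 0.5736
  joint[1] = (0.0000, 0.0000) + 2.3 * (-0.8192, 0.5736) = (0.0000 + -1.8840, 0.0000 + 1.3192) = (-1.8840, 1.3192)
link 1: phi[1] = 145 + -110 = 35 deg
  cos(35 deg) = 0.8192, sin(35 deg) = 0.5736
  joint[2] = (-1.8840, 1.3192) + 8.6 * (0.8192, 0.5736) = (-1.8840 + 7.0447, 1.3192 + 4.9328) = (5.1607, 6.2520)
link 2: phi[2] = 145 + -110 + 0 = 35 deg
  cos(35 deg) = 0.8192, sin(35 deg) = 0.5736
  joint[3] = (5.1607, 6.2520) + 10 * (0.8192, 0.5736) = (5.1607 + 8.1915, 6.2520 + 5.7358) = (13.3522, 11.9877)
End effector: (13.3522, 11.9877)

Answer: 13.3522 11.9877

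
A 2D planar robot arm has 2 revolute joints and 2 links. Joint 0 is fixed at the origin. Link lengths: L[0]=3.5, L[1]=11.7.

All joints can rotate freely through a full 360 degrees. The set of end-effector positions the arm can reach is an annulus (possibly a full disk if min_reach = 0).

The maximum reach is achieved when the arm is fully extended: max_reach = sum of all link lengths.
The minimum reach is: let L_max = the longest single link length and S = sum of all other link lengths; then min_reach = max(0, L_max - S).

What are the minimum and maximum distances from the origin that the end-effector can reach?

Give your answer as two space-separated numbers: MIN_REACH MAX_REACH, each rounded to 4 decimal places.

Answer: 8.2000 15.2000

Derivation:
Link lengths: [3.5, 11.7]
max_reach = 3.5 + 11.7 = 15.2
L_max = max([3.5, 11.7]) = 11.7
S (sum of others) = 15.2 - 11.7 = 3.5
min_reach = max(0, 11.7 - 3.5) = max(0, 8.2) = 8.2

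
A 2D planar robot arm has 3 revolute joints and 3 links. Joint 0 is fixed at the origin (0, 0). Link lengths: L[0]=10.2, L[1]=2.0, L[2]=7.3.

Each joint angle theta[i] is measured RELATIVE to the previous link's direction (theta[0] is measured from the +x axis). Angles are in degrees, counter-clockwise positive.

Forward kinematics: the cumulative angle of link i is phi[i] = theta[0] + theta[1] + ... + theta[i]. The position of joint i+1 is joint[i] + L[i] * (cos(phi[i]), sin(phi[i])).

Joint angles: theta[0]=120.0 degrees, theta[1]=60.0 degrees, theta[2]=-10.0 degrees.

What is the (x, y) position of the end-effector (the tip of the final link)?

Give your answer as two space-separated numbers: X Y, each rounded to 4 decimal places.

Answer: -14.2891 10.1011

Derivation:
joint[0] = (0.0000, 0.0000)  (base)
link 0: phi[0] = 120 = 120 deg
  cos(120 deg) = -0.5000, sin(120 deg) = 0.8660
  joint[1] = (0.0000, 0.0000) + 10.2 * (-0.5000, 0.8660) = (0.0000 + -5.1000, 0.0000 + 8.8335) = (-5.1000, 8.8335)
link 1: phi[1] = 120 + 60 = 180 deg
  cos(180 deg) = -1.0000, sin(180 deg) = 0.0000
  joint[2] = (-5.1000, 8.8335) + 2 * (-1.0000, 0.0000) = (-5.1000 + -2.0000, 8.8335 + 0.0000) = (-7.1000, 8.8335)
link 2: phi[2] = 120 + 60 + -10 = 170 deg
  cos(170 deg) = -0.9848, sin(170 deg) = 0.1736
  joint[3] = (-7.1000, 8.8335) + 7.3 * (-0.9848, 0.1736) = (-7.1000 + -7.1891, 8.8335 + 1.2676) = (-14.2891, 10.1011)
End effector: (-14.2891, 10.1011)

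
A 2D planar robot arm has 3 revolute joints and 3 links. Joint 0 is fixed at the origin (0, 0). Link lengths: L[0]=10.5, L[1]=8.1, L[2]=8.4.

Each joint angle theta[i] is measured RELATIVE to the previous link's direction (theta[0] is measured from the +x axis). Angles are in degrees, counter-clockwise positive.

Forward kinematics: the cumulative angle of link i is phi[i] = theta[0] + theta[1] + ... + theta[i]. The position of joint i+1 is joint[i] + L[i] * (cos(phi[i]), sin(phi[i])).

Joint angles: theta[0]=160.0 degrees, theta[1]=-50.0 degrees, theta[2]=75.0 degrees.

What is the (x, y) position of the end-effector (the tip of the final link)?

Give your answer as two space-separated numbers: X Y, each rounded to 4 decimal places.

Answer: -21.0052 10.4706

Derivation:
joint[0] = (0.0000, 0.0000)  (base)
link 0: phi[0] = 160 = 160 deg
  cos(160 deg) = -0.9397, sin(160 deg) = 0.3420
  joint[1] = (0.0000, 0.0000) + 10.5 * (-0.9397, 0.3420) = (0.0000 + -9.8668, 0.0000 + 3.5912) = (-9.8668, 3.5912)
link 1: phi[1] = 160 + -50 = 110 deg
  cos(110 deg) = -0.3420, sin(110 deg) = 0.9397
  joint[2] = (-9.8668, 3.5912) + 8.1 * (-0.3420, 0.9397) = (-9.8668 + -2.7704, 3.5912 + 7.6115) = (-12.6371, 11.2027)
link 2: phi[2] = 160 + -50 + 75 = 185 deg
  cos(185 deg) = -0.9962, sin(185 deg) = -0.0872
  joint[3] = (-12.6371, 11.2027) + 8.4 * (-0.9962, -0.0872) = (-12.6371 + -8.3680, 11.2027 + -0.7321) = (-21.0052, 10.4706)
End effector: (-21.0052, 10.4706)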